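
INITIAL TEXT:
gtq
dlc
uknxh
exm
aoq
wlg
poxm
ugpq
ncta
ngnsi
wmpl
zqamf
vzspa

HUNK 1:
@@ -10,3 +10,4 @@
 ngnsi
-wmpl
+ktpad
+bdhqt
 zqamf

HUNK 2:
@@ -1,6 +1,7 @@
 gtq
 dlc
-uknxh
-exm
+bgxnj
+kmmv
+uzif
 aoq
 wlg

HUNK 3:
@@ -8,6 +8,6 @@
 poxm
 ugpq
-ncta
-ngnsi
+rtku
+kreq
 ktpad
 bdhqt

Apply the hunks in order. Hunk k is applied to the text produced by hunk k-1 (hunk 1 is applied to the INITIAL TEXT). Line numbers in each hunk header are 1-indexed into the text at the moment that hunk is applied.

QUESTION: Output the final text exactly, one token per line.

Hunk 1: at line 10 remove [wmpl] add [ktpad,bdhqt] -> 14 lines: gtq dlc uknxh exm aoq wlg poxm ugpq ncta ngnsi ktpad bdhqt zqamf vzspa
Hunk 2: at line 1 remove [uknxh,exm] add [bgxnj,kmmv,uzif] -> 15 lines: gtq dlc bgxnj kmmv uzif aoq wlg poxm ugpq ncta ngnsi ktpad bdhqt zqamf vzspa
Hunk 3: at line 8 remove [ncta,ngnsi] add [rtku,kreq] -> 15 lines: gtq dlc bgxnj kmmv uzif aoq wlg poxm ugpq rtku kreq ktpad bdhqt zqamf vzspa

Answer: gtq
dlc
bgxnj
kmmv
uzif
aoq
wlg
poxm
ugpq
rtku
kreq
ktpad
bdhqt
zqamf
vzspa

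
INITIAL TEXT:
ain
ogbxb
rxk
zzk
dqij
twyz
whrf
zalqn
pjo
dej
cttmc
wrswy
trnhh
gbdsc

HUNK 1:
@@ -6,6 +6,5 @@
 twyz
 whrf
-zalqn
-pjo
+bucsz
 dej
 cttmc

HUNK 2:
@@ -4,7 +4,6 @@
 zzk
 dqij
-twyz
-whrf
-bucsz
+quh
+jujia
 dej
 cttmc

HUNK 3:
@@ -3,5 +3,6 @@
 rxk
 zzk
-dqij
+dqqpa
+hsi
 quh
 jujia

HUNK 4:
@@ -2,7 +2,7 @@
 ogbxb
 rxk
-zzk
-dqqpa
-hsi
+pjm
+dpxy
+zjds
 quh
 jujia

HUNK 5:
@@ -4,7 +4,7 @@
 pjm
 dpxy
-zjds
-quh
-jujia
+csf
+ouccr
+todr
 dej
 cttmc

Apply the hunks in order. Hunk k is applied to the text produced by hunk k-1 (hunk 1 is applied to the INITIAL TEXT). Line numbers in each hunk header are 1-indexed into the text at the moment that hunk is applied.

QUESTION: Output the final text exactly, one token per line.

Answer: ain
ogbxb
rxk
pjm
dpxy
csf
ouccr
todr
dej
cttmc
wrswy
trnhh
gbdsc

Derivation:
Hunk 1: at line 6 remove [zalqn,pjo] add [bucsz] -> 13 lines: ain ogbxb rxk zzk dqij twyz whrf bucsz dej cttmc wrswy trnhh gbdsc
Hunk 2: at line 4 remove [twyz,whrf,bucsz] add [quh,jujia] -> 12 lines: ain ogbxb rxk zzk dqij quh jujia dej cttmc wrswy trnhh gbdsc
Hunk 3: at line 3 remove [dqij] add [dqqpa,hsi] -> 13 lines: ain ogbxb rxk zzk dqqpa hsi quh jujia dej cttmc wrswy trnhh gbdsc
Hunk 4: at line 2 remove [zzk,dqqpa,hsi] add [pjm,dpxy,zjds] -> 13 lines: ain ogbxb rxk pjm dpxy zjds quh jujia dej cttmc wrswy trnhh gbdsc
Hunk 5: at line 4 remove [zjds,quh,jujia] add [csf,ouccr,todr] -> 13 lines: ain ogbxb rxk pjm dpxy csf ouccr todr dej cttmc wrswy trnhh gbdsc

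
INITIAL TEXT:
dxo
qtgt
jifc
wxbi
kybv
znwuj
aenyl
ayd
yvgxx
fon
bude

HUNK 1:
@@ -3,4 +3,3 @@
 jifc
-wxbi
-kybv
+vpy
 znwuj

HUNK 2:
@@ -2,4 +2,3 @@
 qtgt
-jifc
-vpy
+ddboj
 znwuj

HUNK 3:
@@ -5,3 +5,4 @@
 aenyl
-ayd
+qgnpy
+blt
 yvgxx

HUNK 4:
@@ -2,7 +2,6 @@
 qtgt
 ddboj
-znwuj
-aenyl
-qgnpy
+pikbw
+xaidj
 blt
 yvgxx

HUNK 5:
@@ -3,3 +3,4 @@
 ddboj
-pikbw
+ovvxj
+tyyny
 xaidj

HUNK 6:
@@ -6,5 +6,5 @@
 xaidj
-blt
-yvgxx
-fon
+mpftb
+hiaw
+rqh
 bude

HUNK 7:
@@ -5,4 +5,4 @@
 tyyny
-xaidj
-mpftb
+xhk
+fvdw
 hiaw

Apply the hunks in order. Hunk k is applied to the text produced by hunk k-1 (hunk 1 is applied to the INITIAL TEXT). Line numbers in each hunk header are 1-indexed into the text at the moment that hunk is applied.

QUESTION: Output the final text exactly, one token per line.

Answer: dxo
qtgt
ddboj
ovvxj
tyyny
xhk
fvdw
hiaw
rqh
bude

Derivation:
Hunk 1: at line 3 remove [wxbi,kybv] add [vpy] -> 10 lines: dxo qtgt jifc vpy znwuj aenyl ayd yvgxx fon bude
Hunk 2: at line 2 remove [jifc,vpy] add [ddboj] -> 9 lines: dxo qtgt ddboj znwuj aenyl ayd yvgxx fon bude
Hunk 3: at line 5 remove [ayd] add [qgnpy,blt] -> 10 lines: dxo qtgt ddboj znwuj aenyl qgnpy blt yvgxx fon bude
Hunk 4: at line 2 remove [znwuj,aenyl,qgnpy] add [pikbw,xaidj] -> 9 lines: dxo qtgt ddboj pikbw xaidj blt yvgxx fon bude
Hunk 5: at line 3 remove [pikbw] add [ovvxj,tyyny] -> 10 lines: dxo qtgt ddboj ovvxj tyyny xaidj blt yvgxx fon bude
Hunk 6: at line 6 remove [blt,yvgxx,fon] add [mpftb,hiaw,rqh] -> 10 lines: dxo qtgt ddboj ovvxj tyyny xaidj mpftb hiaw rqh bude
Hunk 7: at line 5 remove [xaidj,mpftb] add [xhk,fvdw] -> 10 lines: dxo qtgt ddboj ovvxj tyyny xhk fvdw hiaw rqh bude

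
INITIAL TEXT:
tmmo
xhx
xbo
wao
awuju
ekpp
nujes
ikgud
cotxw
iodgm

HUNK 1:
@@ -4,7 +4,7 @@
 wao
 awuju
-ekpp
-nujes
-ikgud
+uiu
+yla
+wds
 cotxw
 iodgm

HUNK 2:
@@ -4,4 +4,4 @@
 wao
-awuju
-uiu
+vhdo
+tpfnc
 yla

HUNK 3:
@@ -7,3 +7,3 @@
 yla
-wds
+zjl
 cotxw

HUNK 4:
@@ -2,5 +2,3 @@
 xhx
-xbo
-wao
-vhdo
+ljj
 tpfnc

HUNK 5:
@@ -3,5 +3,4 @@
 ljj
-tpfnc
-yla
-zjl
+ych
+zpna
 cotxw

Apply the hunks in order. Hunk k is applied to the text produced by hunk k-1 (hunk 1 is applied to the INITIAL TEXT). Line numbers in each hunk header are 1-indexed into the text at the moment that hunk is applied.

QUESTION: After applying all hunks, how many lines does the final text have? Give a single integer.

Answer: 7

Derivation:
Hunk 1: at line 4 remove [ekpp,nujes,ikgud] add [uiu,yla,wds] -> 10 lines: tmmo xhx xbo wao awuju uiu yla wds cotxw iodgm
Hunk 2: at line 4 remove [awuju,uiu] add [vhdo,tpfnc] -> 10 lines: tmmo xhx xbo wao vhdo tpfnc yla wds cotxw iodgm
Hunk 3: at line 7 remove [wds] add [zjl] -> 10 lines: tmmo xhx xbo wao vhdo tpfnc yla zjl cotxw iodgm
Hunk 4: at line 2 remove [xbo,wao,vhdo] add [ljj] -> 8 lines: tmmo xhx ljj tpfnc yla zjl cotxw iodgm
Hunk 5: at line 3 remove [tpfnc,yla,zjl] add [ych,zpna] -> 7 lines: tmmo xhx ljj ych zpna cotxw iodgm
Final line count: 7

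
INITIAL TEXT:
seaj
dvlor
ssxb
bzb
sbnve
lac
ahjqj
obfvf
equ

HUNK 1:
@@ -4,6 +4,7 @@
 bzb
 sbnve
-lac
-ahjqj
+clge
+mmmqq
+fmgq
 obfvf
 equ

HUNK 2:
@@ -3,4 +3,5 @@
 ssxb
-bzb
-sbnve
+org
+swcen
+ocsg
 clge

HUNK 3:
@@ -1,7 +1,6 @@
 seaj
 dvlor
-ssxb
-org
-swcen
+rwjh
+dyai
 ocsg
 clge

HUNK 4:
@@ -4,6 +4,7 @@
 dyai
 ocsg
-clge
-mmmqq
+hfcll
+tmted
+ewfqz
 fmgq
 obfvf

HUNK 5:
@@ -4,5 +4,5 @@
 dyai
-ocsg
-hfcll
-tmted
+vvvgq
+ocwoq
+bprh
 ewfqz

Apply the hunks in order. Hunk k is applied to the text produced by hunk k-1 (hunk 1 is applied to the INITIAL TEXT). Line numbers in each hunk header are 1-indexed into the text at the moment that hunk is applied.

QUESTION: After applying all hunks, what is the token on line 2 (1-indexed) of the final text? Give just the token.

Answer: dvlor

Derivation:
Hunk 1: at line 4 remove [lac,ahjqj] add [clge,mmmqq,fmgq] -> 10 lines: seaj dvlor ssxb bzb sbnve clge mmmqq fmgq obfvf equ
Hunk 2: at line 3 remove [bzb,sbnve] add [org,swcen,ocsg] -> 11 lines: seaj dvlor ssxb org swcen ocsg clge mmmqq fmgq obfvf equ
Hunk 3: at line 1 remove [ssxb,org,swcen] add [rwjh,dyai] -> 10 lines: seaj dvlor rwjh dyai ocsg clge mmmqq fmgq obfvf equ
Hunk 4: at line 4 remove [clge,mmmqq] add [hfcll,tmted,ewfqz] -> 11 lines: seaj dvlor rwjh dyai ocsg hfcll tmted ewfqz fmgq obfvf equ
Hunk 5: at line 4 remove [ocsg,hfcll,tmted] add [vvvgq,ocwoq,bprh] -> 11 lines: seaj dvlor rwjh dyai vvvgq ocwoq bprh ewfqz fmgq obfvf equ
Final line 2: dvlor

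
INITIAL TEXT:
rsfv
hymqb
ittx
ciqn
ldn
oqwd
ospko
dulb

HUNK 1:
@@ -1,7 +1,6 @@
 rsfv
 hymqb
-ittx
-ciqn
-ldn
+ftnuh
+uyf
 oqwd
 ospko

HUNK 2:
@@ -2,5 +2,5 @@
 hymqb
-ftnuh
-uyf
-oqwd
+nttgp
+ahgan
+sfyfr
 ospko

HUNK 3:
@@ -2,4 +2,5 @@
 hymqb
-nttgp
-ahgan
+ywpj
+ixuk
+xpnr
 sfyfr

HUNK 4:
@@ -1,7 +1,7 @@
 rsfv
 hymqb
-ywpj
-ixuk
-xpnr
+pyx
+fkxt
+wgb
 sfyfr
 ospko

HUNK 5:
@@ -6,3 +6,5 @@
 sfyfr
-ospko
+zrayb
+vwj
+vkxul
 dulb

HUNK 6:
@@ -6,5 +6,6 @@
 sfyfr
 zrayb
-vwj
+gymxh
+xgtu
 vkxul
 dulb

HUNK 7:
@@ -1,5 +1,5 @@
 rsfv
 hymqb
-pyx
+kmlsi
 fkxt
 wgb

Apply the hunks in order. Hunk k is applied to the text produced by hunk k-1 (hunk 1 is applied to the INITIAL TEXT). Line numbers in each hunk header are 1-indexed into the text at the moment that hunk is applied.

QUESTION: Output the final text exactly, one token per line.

Hunk 1: at line 1 remove [ittx,ciqn,ldn] add [ftnuh,uyf] -> 7 lines: rsfv hymqb ftnuh uyf oqwd ospko dulb
Hunk 2: at line 2 remove [ftnuh,uyf,oqwd] add [nttgp,ahgan,sfyfr] -> 7 lines: rsfv hymqb nttgp ahgan sfyfr ospko dulb
Hunk 3: at line 2 remove [nttgp,ahgan] add [ywpj,ixuk,xpnr] -> 8 lines: rsfv hymqb ywpj ixuk xpnr sfyfr ospko dulb
Hunk 4: at line 1 remove [ywpj,ixuk,xpnr] add [pyx,fkxt,wgb] -> 8 lines: rsfv hymqb pyx fkxt wgb sfyfr ospko dulb
Hunk 5: at line 6 remove [ospko] add [zrayb,vwj,vkxul] -> 10 lines: rsfv hymqb pyx fkxt wgb sfyfr zrayb vwj vkxul dulb
Hunk 6: at line 6 remove [vwj] add [gymxh,xgtu] -> 11 lines: rsfv hymqb pyx fkxt wgb sfyfr zrayb gymxh xgtu vkxul dulb
Hunk 7: at line 1 remove [pyx] add [kmlsi] -> 11 lines: rsfv hymqb kmlsi fkxt wgb sfyfr zrayb gymxh xgtu vkxul dulb

Answer: rsfv
hymqb
kmlsi
fkxt
wgb
sfyfr
zrayb
gymxh
xgtu
vkxul
dulb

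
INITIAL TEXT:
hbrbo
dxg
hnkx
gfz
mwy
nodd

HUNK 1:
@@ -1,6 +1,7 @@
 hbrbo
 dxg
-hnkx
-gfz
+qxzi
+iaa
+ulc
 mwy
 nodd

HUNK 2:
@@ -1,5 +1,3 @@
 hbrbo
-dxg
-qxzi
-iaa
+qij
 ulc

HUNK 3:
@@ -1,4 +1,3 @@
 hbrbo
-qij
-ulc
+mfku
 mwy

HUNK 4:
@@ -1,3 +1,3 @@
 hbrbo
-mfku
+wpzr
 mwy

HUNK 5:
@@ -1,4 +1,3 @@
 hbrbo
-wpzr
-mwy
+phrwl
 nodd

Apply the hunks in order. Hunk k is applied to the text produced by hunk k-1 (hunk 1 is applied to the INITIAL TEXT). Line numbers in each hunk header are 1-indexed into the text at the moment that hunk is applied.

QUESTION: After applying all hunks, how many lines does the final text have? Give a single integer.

Answer: 3

Derivation:
Hunk 1: at line 1 remove [hnkx,gfz] add [qxzi,iaa,ulc] -> 7 lines: hbrbo dxg qxzi iaa ulc mwy nodd
Hunk 2: at line 1 remove [dxg,qxzi,iaa] add [qij] -> 5 lines: hbrbo qij ulc mwy nodd
Hunk 3: at line 1 remove [qij,ulc] add [mfku] -> 4 lines: hbrbo mfku mwy nodd
Hunk 4: at line 1 remove [mfku] add [wpzr] -> 4 lines: hbrbo wpzr mwy nodd
Hunk 5: at line 1 remove [wpzr,mwy] add [phrwl] -> 3 lines: hbrbo phrwl nodd
Final line count: 3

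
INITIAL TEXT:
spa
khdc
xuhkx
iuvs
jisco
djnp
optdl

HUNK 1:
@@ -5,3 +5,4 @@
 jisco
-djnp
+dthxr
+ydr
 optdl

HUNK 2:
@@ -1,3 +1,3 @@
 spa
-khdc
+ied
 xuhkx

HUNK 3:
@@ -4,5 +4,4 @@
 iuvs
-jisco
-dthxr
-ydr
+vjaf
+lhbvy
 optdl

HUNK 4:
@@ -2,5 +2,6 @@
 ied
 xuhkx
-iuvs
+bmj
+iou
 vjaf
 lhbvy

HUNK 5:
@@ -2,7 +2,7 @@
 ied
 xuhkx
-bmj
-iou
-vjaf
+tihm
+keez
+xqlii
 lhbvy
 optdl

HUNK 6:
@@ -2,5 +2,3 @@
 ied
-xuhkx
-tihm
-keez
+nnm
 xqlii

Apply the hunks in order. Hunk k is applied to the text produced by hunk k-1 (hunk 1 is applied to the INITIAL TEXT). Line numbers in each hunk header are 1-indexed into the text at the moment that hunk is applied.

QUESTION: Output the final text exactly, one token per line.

Hunk 1: at line 5 remove [djnp] add [dthxr,ydr] -> 8 lines: spa khdc xuhkx iuvs jisco dthxr ydr optdl
Hunk 2: at line 1 remove [khdc] add [ied] -> 8 lines: spa ied xuhkx iuvs jisco dthxr ydr optdl
Hunk 3: at line 4 remove [jisco,dthxr,ydr] add [vjaf,lhbvy] -> 7 lines: spa ied xuhkx iuvs vjaf lhbvy optdl
Hunk 4: at line 2 remove [iuvs] add [bmj,iou] -> 8 lines: spa ied xuhkx bmj iou vjaf lhbvy optdl
Hunk 5: at line 2 remove [bmj,iou,vjaf] add [tihm,keez,xqlii] -> 8 lines: spa ied xuhkx tihm keez xqlii lhbvy optdl
Hunk 6: at line 2 remove [xuhkx,tihm,keez] add [nnm] -> 6 lines: spa ied nnm xqlii lhbvy optdl

Answer: spa
ied
nnm
xqlii
lhbvy
optdl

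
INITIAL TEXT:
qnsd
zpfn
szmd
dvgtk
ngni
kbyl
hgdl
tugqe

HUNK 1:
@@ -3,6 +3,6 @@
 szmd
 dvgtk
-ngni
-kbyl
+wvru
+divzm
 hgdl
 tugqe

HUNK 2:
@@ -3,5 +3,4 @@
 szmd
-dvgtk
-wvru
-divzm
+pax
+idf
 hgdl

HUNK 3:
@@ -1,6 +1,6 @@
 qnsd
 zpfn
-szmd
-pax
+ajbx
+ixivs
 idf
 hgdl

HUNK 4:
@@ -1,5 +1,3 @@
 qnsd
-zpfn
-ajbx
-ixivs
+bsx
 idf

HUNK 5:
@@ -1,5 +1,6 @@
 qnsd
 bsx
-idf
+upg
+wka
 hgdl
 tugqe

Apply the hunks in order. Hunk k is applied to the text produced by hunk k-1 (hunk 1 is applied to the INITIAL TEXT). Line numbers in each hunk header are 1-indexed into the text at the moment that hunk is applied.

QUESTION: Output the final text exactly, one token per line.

Hunk 1: at line 3 remove [ngni,kbyl] add [wvru,divzm] -> 8 lines: qnsd zpfn szmd dvgtk wvru divzm hgdl tugqe
Hunk 2: at line 3 remove [dvgtk,wvru,divzm] add [pax,idf] -> 7 lines: qnsd zpfn szmd pax idf hgdl tugqe
Hunk 3: at line 1 remove [szmd,pax] add [ajbx,ixivs] -> 7 lines: qnsd zpfn ajbx ixivs idf hgdl tugqe
Hunk 4: at line 1 remove [zpfn,ajbx,ixivs] add [bsx] -> 5 lines: qnsd bsx idf hgdl tugqe
Hunk 5: at line 1 remove [idf] add [upg,wka] -> 6 lines: qnsd bsx upg wka hgdl tugqe

Answer: qnsd
bsx
upg
wka
hgdl
tugqe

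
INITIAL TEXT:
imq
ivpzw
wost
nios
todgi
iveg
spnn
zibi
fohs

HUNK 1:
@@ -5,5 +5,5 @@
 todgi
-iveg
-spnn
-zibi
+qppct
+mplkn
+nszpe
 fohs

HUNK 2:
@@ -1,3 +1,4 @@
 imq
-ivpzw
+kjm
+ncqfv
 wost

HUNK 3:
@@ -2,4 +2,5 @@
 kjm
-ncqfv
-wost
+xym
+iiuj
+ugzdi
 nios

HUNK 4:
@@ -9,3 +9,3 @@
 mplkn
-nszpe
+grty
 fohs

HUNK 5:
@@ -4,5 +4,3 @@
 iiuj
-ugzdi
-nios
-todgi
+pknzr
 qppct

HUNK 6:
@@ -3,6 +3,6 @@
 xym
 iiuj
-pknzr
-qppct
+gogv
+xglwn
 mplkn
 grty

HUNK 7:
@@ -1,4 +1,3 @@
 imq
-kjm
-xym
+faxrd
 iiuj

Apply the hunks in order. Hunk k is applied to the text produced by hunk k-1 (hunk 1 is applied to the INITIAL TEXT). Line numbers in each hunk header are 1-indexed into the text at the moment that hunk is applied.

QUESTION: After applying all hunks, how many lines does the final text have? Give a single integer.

Hunk 1: at line 5 remove [iveg,spnn,zibi] add [qppct,mplkn,nszpe] -> 9 lines: imq ivpzw wost nios todgi qppct mplkn nszpe fohs
Hunk 2: at line 1 remove [ivpzw] add [kjm,ncqfv] -> 10 lines: imq kjm ncqfv wost nios todgi qppct mplkn nszpe fohs
Hunk 3: at line 2 remove [ncqfv,wost] add [xym,iiuj,ugzdi] -> 11 lines: imq kjm xym iiuj ugzdi nios todgi qppct mplkn nszpe fohs
Hunk 4: at line 9 remove [nszpe] add [grty] -> 11 lines: imq kjm xym iiuj ugzdi nios todgi qppct mplkn grty fohs
Hunk 5: at line 4 remove [ugzdi,nios,todgi] add [pknzr] -> 9 lines: imq kjm xym iiuj pknzr qppct mplkn grty fohs
Hunk 6: at line 3 remove [pknzr,qppct] add [gogv,xglwn] -> 9 lines: imq kjm xym iiuj gogv xglwn mplkn grty fohs
Hunk 7: at line 1 remove [kjm,xym] add [faxrd] -> 8 lines: imq faxrd iiuj gogv xglwn mplkn grty fohs
Final line count: 8

Answer: 8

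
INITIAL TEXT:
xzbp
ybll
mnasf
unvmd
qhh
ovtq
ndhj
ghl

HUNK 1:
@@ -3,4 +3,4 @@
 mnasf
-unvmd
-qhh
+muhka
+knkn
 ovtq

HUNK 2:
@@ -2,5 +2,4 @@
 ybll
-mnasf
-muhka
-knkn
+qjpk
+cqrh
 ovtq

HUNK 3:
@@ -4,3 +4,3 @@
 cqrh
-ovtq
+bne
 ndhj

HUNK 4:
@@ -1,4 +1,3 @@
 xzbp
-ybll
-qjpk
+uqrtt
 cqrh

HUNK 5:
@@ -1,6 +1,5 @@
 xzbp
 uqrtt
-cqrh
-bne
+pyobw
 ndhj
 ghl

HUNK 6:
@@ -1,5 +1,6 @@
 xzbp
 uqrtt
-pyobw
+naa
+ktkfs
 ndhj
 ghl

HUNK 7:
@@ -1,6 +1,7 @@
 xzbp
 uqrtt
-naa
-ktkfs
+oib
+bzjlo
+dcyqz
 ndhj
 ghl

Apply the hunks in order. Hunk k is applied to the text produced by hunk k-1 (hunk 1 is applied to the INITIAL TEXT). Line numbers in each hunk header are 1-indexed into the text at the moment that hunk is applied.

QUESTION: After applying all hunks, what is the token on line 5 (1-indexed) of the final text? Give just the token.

Hunk 1: at line 3 remove [unvmd,qhh] add [muhka,knkn] -> 8 lines: xzbp ybll mnasf muhka knkn ovtq ndhj ghl
Hunk 2: at line 2 remove [mnasf,muhka,knkn] add [qjpk,cqrh] -> 7 lines: xzbp ybll qjpk cqrh ovtq ndhj ghl
Hunk 3: at line 4 remove [ovtq] add [bne] -> 7 lines: xzbp ybll qjpk cqrh bne ndhj ghl
Hunk 4: at line 1 remove [ybll,qjpk] add [uqrtt] -> 6 lines: xzbp uqrtt cqrh bne ndhj ghl
Hunk 5: at line 1 remove [cqrh,bne] add [pyobw] -> 5 lines: xzbp uqrtt pyobw ndhj ghl
Hunk 6: at line 1 remove [pyobw] add [naa,ktkfs] -> 6 lines: xzbp uqrtt naa ktkfs ndhj ghl
Hunk 7: at line 1 remove [naa,ktkfs] add [oib,bzjlo,dcyqz] -> 7 lines: xzbp uqrtt oib bzjlo dcyqz ndhj ghl
Final line 5: dcyqz

Answer: dcyqz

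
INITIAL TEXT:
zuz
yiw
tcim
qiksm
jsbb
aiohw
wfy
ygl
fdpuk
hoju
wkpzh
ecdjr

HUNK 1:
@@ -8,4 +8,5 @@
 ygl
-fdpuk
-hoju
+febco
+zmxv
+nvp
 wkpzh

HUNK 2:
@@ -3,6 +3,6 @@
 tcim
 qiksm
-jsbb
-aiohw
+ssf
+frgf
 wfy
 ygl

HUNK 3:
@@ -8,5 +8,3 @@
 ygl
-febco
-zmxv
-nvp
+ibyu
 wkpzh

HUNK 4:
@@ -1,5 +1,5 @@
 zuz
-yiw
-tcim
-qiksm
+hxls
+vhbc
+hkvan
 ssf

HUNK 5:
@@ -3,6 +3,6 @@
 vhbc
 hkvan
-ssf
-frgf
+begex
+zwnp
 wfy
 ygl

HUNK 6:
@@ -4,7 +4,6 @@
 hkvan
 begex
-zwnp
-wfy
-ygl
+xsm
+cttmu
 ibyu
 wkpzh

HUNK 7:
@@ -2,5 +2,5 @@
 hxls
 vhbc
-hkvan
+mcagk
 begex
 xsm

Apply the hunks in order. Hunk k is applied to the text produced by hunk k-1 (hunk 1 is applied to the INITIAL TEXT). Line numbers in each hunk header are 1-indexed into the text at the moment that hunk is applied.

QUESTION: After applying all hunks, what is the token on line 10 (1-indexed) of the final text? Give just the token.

Hunk 1: at line 8 remove [fdpuk,hoju] add [febco,zmxv,nvp] -> 13 lines: zuz yiw tcim qiksm jsbb aiohw wfy ygl febco zmxv nvp wkpzh ecdjr
Hunk 2: at line 3 remove [jsbb,aiohw] add [ssf,frgf] -> 13 lines: zuz yiw tcim qiksm ssf frgf wfy ygl febco zmxv nvp wkpzh ecdjr
Hunk 3: at line 8 remove [febco,zmxv,nvp] add [ibyu] -> 11 lines: zuz yiw tcim qiksm ssf frgf wfy ygl ibyu wkpzh ecdjr
Hunk 4: at line 1 remove [yiw,tcim,qiksm] add [hxls,vhbc,hkvan] -> 11 lines: zuz hxls vhbc hkvan ssf frgf wfy ygl ibyu wkpzh ecdjr
Hunk 5: at line 3 remove [ssf,frgf] add [begex,zwnp] -> 11 lines: zuz hxls vhbc hkvan begex zwnp wfy ygl ibyu wkpzh ecdjr
Hunk 6: at line 4 remove [zwnp,wfy,ygl] add [xsm,cttmu] -> 10 lines: zuz hxls vhbc hkvan begex xsm cttmu ibyu wkpzh ecdjr
Hunk 7: at line 2 remove [hkvan] add [mcagk] -> 10 lines: zuz hxls vhbc mcagk begex xsm cttmu ibyu wkpzh ecdjr
Final line 10: ecdjr

Answer: ecdjr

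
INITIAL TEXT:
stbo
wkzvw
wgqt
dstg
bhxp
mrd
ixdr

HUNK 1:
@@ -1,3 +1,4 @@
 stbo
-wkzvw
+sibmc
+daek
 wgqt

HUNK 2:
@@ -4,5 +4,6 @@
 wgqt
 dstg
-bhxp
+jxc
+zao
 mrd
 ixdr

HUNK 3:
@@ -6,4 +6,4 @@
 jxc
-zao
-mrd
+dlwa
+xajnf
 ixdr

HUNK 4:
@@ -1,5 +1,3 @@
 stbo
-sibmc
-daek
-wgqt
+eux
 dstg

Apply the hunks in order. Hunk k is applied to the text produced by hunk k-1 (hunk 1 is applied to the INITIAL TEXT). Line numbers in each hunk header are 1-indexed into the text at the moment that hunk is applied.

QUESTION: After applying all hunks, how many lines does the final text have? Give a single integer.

Answer: 7

Derivation:
Hunk 1: at line 1 remove [wkzvw] add [sibmc,daek] -> 8 lines: stbo sibmc daek wgqt dstg bhxp mrd ixdr
Hunk 2: at line 4 remove [bhxp] add [jxc,zao] -> 9 lines: stbo sibmc daek wgqt dstg jxc zao mrd ixdr
Hunk 3: at line 6 remove [zao,mrd] add [dlwa,xajnf] -> 9 lines: stbo sibmc daek wgqt dstg jxc dlwa xajnf ixdr
Hunk 4: at line 1 remove [sibmc,daek,wgqt] add [eux] -> 7 lines: stbo eux dstg jxc dlwa xajnf ixdr
Final line count: 7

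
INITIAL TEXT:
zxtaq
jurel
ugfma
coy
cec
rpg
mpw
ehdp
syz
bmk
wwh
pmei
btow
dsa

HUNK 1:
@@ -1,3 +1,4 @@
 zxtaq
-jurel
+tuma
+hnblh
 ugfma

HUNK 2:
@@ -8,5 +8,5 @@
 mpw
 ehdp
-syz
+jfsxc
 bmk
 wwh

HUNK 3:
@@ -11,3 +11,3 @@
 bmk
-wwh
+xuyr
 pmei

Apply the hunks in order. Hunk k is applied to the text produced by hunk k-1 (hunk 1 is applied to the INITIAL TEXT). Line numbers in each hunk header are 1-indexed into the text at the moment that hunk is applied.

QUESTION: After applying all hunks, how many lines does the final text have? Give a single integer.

Hunk 1: at line 1 remove [jurel] add [tuma,hnblh] -> 15 lines: zxtaq tuma hnblh ugfma coy cec rpg mpw ehdp syz bmk wwh pmei btow dsa
Hunk 2: at line 8 remove [syz] add [jfsxc] -> 15 lines: zxtaq tuma hnblh ugfma coy cec rpg mpw ehdp jfsxc bmk wwh pmei btow dsa
Hunk 3: at line 11 remove [wwh] add [xuyr] -> 15 lines: zxtaq tuma hnblh ugfma coy cec rpg mpw ehdp jfsxc bmk xuyr pmei btow dsa
Final line count: 15

Answer: 15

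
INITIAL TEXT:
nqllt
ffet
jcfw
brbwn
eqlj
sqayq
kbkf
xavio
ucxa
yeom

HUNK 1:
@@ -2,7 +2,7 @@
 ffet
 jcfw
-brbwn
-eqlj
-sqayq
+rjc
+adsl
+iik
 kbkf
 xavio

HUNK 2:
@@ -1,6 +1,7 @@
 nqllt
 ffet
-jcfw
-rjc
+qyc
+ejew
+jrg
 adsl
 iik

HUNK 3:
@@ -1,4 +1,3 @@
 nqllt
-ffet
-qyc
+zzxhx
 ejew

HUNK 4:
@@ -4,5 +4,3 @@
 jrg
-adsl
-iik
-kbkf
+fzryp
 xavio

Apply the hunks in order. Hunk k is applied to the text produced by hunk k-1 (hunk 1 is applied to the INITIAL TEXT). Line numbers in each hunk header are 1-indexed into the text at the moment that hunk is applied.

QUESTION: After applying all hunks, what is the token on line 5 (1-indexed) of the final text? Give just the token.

Hunk 1: at line 2 remove [brbwn,eqlj,sqayq] add [rjc,adsl,iik] -> 10 lines: nqllt ffet jcfw rjc adsl iik kbkf xavio ucxa yeom
Hunk 2: at line 1 remove [jcfw,rjc] add [qyc,ejew,jrg] -> 11 lines: nqllt ffet qyc ejew jrg adsl iik kbkf xavio ucxa yeom
Hunk 3: at line 1 remove [ffet,qyc] add [zzxhx] -> 10 lines: nqllt zzxhx ejew jrg adsl iik kbkf xavio ucxa yeom
Hunk 4: at line 4 remove [adsl,iik,kbkf] add [fzryp] -> 8 lines: nqllt zzxhx ejew jrg fzryp xavio ucxa yeom
Final line 5: fzryp

Answer: fzryp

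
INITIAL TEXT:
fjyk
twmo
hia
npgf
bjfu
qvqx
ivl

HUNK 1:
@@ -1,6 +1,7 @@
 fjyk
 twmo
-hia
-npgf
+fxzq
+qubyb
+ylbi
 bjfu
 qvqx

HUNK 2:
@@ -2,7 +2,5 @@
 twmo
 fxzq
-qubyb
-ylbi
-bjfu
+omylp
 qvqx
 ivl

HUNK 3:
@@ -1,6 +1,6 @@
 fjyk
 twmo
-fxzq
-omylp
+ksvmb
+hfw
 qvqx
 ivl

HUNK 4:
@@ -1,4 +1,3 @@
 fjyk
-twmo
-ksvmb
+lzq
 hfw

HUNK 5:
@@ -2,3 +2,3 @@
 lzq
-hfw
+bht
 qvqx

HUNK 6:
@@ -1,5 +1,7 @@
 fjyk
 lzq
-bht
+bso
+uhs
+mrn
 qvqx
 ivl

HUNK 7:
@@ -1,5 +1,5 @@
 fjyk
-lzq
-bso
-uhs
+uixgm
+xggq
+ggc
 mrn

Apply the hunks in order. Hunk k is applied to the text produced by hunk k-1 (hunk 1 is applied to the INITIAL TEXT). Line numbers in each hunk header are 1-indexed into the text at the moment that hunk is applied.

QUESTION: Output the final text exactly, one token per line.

Hunk 1: at line 1 remove [hia,npgf] add [fxzq,qubyb,ylbi] -> 8 lines: fjyk twmo fxzq qubyb ylbi bjfu qvqx ivl
Hunk 2: at line 2 remove [qubyb,ylbi,bjfu] add [omylp] -> 6 lines: fjyk twmo fxzq omylp qvqx ivl
Hunk 3: at line 1 remove [fxzq,omylp] add [ksvmb,hfw] -> 6 lines: fjyk twmo ksvmb hfw qvqx ivl
Hunk 4: at line 1 remove [twmo,ksvmb] add [lzq] -> 5 lines: fjyk lzq hfw qvqx ivl
Hunk 5: at line 2 remove [hfw] add [bht] -> 5 lines: fjyk lzq bht qvqx ivl
Hunk 6: at line 1 remove [bht] add [bso,uhs,mrn] -> 7 lines: fjyk lzq bso uhs mrn qvqx ivl
Hunk 7: at line 1 remove [lzq,bso,uhs] add [uixgm,xggq,ggc] -> 7 lines: fjyk uixgm xggq ggc mrn qvqx ivl

Answer: fjyk
uixgm
xggq
ggc
mrn
qvqx
ivl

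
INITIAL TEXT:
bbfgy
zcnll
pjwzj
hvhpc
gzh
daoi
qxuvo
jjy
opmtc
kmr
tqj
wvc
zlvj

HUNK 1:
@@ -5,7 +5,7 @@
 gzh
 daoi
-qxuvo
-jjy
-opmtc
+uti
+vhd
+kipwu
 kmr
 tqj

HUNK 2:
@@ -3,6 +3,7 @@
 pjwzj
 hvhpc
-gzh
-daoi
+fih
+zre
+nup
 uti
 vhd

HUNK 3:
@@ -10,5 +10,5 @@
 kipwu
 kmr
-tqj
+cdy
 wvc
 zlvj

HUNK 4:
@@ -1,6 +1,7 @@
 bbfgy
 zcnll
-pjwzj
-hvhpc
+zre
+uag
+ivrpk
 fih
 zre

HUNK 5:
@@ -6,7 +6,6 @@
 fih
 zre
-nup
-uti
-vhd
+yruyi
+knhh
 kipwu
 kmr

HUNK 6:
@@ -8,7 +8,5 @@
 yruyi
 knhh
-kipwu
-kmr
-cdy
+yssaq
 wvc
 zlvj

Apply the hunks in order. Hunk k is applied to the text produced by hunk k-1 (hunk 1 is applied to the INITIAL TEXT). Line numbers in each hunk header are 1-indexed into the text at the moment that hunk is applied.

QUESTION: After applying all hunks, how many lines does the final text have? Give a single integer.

Answer: 12

Derivation:
Hunk 1: at line 5 remove [qxuvo,jjy,opmtc] add [uti,vhd,kipwu] -> 13 lines: bbfgy zcnll pjwzj hvhpc gzh daoi uti vhd kipwu kmr tqj wvc zlvj
Hunk 2: at line 3 remove [gzh,daoi] add [fih,zre,nup] -> 14 lines: bbfgy zcnll pjwzj hvhpc fih zre nup uti vhd kipwu kmr tqj wvc zlvj
Hunk 3: at line 10 remove [tqj] add [cdy] -> 14 lines: bbfgy zcnll pjwzj hvhpc fih zre nup uti vhd kipwu kmr cdy wvc zlvj
Hunk 4: at line 1 remove [pjwzj,hvhpc] add [zre,uag,ivrpk] -> 15 lines: bbfgy zcnll zre uag ivrpk fih zre nup uti vhd kipwu kmr cdy wvc zlvj
Hunk 5: at line 6 remove [nup,uti,vhd] add [yruyi,knhh] -> 14 lines: bbfgy zcnll zre uag ivrpk fih zre yruyi knhh kipwu kmr cdy wvc zlvj
Hunk 6: at line 8 remove [kipwu,kmr,cdy] add [yssaq] -> 12 lines: bbfgy zcnll zre uag ivrpk fih zre yruyi knhh yssaq wvc zlvj
Final line count: 12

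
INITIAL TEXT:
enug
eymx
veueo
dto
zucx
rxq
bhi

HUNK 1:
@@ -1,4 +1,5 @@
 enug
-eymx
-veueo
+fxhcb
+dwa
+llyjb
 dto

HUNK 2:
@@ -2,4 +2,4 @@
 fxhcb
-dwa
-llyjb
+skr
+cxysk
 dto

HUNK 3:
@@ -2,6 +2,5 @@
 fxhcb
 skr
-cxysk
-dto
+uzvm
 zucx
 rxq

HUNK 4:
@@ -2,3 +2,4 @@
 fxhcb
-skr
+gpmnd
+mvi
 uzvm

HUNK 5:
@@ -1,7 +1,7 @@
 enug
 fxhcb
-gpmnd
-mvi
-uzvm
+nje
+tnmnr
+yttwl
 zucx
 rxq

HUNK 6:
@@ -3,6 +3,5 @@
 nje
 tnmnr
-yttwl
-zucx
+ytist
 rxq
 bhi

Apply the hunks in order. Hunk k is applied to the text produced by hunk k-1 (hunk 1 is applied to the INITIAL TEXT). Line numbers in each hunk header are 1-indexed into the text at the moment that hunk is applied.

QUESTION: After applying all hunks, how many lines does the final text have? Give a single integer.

Answer: 7

Derivation:
Hunk 1: at line 1 remove [eymx,veueo] add [fxhcb,dwa,llyjb] -> 8 lines: enug fxhcb dwa llyjb dto zucx rxq bhi
Hunk 2: at line 2 remove [dwa,llyjb] add [skr,cxysk] -> 8 lines: enug fxhcb skr cxysk dto zucx rxq bhi
Hunk 3: at line 2 remove [cxysk,dto] add [uzvm] -> 7 lines: enug fxhcb skr uzvm zucx rxq bhi
Hunk 4: at line 2 remove [skr] add [gpmnd,mvi] -> 8 lines: enug fxhcb gpmnd mvi uzvm zucx rxq bhi
Hunk 5: at line 1 remove [gpmnd,mvi,uzvm] add [nje,tnmnr,yttwl] -> 8 lines: enug fxhcb nje tnmnr yttwl zucx rxq bhi
Hunk 6: at line 3 remove [yttwl,zucx] add [ytist] -> 7 lines: enug fxhcb nje tnmnr ytist rxq bhi
Final line count: 7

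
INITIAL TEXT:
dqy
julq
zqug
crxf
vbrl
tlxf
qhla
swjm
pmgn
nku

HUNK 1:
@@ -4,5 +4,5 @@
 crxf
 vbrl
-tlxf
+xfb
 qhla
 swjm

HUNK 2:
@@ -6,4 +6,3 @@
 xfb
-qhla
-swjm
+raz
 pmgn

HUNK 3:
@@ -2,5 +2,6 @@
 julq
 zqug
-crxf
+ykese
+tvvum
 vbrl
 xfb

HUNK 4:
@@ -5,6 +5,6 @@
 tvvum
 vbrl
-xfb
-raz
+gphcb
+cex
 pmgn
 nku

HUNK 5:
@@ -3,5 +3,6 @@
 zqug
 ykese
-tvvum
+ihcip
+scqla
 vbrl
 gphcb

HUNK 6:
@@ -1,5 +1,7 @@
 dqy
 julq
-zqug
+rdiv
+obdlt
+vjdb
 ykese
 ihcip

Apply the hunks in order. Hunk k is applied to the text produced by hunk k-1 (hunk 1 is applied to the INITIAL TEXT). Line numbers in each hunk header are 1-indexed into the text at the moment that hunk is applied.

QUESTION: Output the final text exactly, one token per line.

Answer: dqy
julq
rdiv
obdlt
vjdb
ykese
ihcip
scqla
vbrl
gphcb
cex
pmgn
nku

Derivation:
Hunk 1: at line 4 remove [tlxf] add [xfb] -> 10 lines: dqy julq zqug crxf vbrl xfb qhla swjm pmgn nku
Hunk 2: at line 6 remove [qhla,swjm] add [raz] -> 9 lines: dqy julq zqug crxf vbrl xfb raz pmgn nku
Hunk 3: at line 2 remove [crxf] add [ykese,tvvum] -> 10 lines: dqy julq zqug ykese tvvum vbrl xfb raz pmgn nku
Hunk 4: at line 5 remove [xfb,raz] add [gphcb,cex] -> 10 lines: dqy julq zqug ykese tvvum vbrl gphcb cex pmgn nku
Hunk 5: at line 3 remove [tvvum] add [ihcip,scqla] -> 11 lines: dqy julq zqug ykese ihcip scqla vbrl gphcb cex pmgn nku
Hunk 6: at line 1 remove [zqug] add [rdiv,obdlt,vjdb] -> 13 lines: dqy julq rdiv obdlt vjdb ykese ihcip scqla vbrl gphcb cex pmgn nku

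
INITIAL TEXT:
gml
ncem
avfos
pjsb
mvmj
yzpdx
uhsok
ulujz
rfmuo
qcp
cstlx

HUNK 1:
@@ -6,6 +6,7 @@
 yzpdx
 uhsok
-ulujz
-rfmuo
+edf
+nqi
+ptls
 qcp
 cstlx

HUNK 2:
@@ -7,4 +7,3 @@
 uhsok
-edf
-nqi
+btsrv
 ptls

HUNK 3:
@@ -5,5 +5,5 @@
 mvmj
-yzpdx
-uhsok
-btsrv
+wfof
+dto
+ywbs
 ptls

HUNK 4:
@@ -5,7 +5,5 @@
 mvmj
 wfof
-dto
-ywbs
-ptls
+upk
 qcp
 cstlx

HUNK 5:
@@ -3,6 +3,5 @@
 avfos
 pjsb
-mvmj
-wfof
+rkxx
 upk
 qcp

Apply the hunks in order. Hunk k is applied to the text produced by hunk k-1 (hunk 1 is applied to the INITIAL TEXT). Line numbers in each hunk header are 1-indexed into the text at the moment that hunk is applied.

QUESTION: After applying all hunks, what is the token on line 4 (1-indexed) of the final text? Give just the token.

Answer: pjsb

Derivation:
Hunk 1: at line 6 remove [ulujz,rfmuo] add [edf,nqi,ptls] -> 12 lines: gml ncem avfos pjsb mvmj yzpdx uhsok edf nqi ptls qcp cstlx
Hunk 2: at line 7 remove [edf,nqi] add [btsrv] -> 11 lines: gml ncem avfos pjsb mvmj yzpdx uhsok btsrv ptls qcp cstlx
Hunk 3: at line 5 remove [yzpdx,uhsok,btsrv] add [wfof,dto,ywbs] -> 11 lines: gml ncem avfos pjsb mvmj wfof dto ywbs ptls qcp cstlx
Hunk 4: at line 5 remove [dto,ywbs,ptls] add [upk] -> 9 lines: gml ncem avfos pjsb mvmj wfof upk qcp cstlx
Hunk 5: at line 3 remove [mvmj,wfof] add [rkxx] -> 8 lines: gml ncem avfos pjsb rkxx upk qcp cstlx
Final line 4: pjsb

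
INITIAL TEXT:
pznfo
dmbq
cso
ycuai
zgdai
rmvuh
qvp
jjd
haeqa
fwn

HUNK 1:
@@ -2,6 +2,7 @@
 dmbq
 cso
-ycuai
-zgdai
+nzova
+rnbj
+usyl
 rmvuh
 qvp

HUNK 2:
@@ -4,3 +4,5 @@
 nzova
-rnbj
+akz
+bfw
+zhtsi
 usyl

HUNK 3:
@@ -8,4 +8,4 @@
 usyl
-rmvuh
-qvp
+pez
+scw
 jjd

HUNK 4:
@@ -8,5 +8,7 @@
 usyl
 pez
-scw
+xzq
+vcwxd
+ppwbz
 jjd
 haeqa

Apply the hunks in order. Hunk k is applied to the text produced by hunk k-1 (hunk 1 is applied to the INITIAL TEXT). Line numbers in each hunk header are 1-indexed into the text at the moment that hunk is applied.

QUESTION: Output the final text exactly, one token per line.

Hunk 1: at line 2 remove [ycuai,zgdai] add [nzova,rnbj,usyl] -> 11 lines: pznfo dmbq cso nzova rnbj usyl rmvuh qvp jjd haeqa fwn
Hunk 2: at line 4 remove [rnbj] add [akz,bfw,zhtsi] -> 13 lines: pznfo dmbq cso nzova akz bfw zhtsi usyl rmvuh qvp jjd haeqa fwn
Hunk 3: at line 8 remove [rmvuh,qvp] add [pez,scw] -> 13 lines: pznfo dmbq cso nzova akz bfw zhtsi usyl pez scw jjd haeqa fwn
Hunk 4: at line 8 remove [scw] add [xzq,vcwxd,ppwbz] -> 15 lines: pznfo dmbq cso nzova akz bfw zhtsi usyl pez xzq vcwxd ppwbz jjd haeqa fwn

Answer: pznfo
dmbq
cso
nzova
akz
bfw
zhtsi
usyl
pez
xzq
vcwxd
ppwbz
jjd
haeqa
fwn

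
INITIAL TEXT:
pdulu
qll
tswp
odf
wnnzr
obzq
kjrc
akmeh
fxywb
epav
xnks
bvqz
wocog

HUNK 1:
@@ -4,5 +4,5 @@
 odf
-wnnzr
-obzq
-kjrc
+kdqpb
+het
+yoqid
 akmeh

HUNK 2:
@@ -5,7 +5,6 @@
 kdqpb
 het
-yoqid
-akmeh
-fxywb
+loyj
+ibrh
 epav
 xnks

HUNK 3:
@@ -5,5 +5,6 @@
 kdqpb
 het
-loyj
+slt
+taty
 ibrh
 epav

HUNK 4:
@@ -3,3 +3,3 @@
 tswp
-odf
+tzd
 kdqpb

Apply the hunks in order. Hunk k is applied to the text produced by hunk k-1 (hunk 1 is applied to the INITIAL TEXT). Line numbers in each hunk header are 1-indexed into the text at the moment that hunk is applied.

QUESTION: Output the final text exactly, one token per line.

Hunk 1: at line 4 remove [wnnzr,obzq,kjrc] add [kdqpb,het,yoqid] -> 13 lines: pdulu qll tswp odf kdqpb het yoqid akmeh fxywb epav xnks bvqz wocog
Hunk 2: at line 5 remove [yoqid,akmeh,fxywb] add [loyj,ibrh] -> 12 lines: pdulu qll tswp odf kdqpb het loyj ibrh epav xnks bvqz wocog
Hunk 3: at line 5 remove [loyj] add [slt,taty] -> 13 lines: pdulu qll tswp odf kdqpb het slt taty ibrh epav xnks bvqz wocog
Hunk 4: at line 3 remove [odf] add [tzd] -> 13 lines: pdulu qll tswp tzd kdqpb het slt taty ibrh epav xnks bvqz wocog

Answer: pdulu
qll
tswp
tzd
kdqpb
het
slt
taty
ibrh
epav
xnks
bvqz
wocog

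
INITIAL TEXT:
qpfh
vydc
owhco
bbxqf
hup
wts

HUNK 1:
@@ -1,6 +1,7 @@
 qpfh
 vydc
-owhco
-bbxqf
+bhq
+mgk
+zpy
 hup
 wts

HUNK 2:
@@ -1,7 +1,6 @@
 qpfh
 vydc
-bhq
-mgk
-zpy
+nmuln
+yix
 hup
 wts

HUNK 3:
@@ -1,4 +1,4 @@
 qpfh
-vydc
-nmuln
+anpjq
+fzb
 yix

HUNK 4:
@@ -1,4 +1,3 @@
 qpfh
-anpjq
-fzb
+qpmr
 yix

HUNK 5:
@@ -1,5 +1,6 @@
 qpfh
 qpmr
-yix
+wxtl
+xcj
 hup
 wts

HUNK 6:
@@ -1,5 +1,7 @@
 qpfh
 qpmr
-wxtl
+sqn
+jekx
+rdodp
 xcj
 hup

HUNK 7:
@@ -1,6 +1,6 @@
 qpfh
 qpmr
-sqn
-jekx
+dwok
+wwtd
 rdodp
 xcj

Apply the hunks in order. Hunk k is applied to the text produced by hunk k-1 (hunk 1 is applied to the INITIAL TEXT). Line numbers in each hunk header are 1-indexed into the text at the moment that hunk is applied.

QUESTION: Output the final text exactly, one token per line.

Answer: qpfh
qpmr
dwok
wwtd
rdodp
xcj
hup
wts

Derivation:
Hunk 1: at line 1 remove [owhco,bbxqf] add [bhq,mgk,zpy] -> 7 lines: qpfh vydc bhq mgk zpy hup wts
Hunk 2: at line 1 remove [bhq,mgk,zpy] add [nmuln,yix] -> 6 lines: qpfh vydc nmuln yix hup wts
Hunk 3: at line 1 remove [vydc,nmuln] add [anpjq,fzb] -> 6 lines: qpfh anpjq fzb yix hup wts
Hunk 4: at line 1 remove [anpjq,fzb] add [qpmr] -> 5 lines: qpfh qpmr yix hup wts
Hunk 5: at line 1 remove [yix] add [wxtl,xcj] -> 6 lines: qpfh qpmr wxtl xcj hup wts
Hunk 6: at line 1 remove [wxtl] add [sqn,jekx,rdodp] -> 8 lines: qpfh qpmr sqn jekx rdodp xcj hup wts
Hunk 7: at line 1 remove [sqn,jekx] add [dwok,wwtd] -> 8 lines: qpfh qpmr dwok wwtd rdodp xcj hup wts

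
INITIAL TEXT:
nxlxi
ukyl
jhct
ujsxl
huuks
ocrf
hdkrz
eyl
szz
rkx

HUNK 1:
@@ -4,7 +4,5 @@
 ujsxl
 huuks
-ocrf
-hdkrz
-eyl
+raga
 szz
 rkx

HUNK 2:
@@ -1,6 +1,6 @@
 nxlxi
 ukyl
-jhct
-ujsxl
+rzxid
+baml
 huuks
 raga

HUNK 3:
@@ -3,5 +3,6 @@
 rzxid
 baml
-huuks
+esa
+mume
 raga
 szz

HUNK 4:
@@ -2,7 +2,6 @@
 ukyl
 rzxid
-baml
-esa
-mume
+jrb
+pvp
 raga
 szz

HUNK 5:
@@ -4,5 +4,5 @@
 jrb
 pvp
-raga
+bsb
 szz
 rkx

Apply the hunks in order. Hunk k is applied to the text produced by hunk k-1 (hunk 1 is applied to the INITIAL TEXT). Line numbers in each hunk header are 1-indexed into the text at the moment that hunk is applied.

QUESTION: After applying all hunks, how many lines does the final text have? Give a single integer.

Hunk 1: at line 4 remove [ocrf,hdkrz,eyl] add [raga] -> 8 lines: nxlxi ukyl jhct ujsxl huuks raga szz rkx
Hunk 2: at line 1 remove [jhct,ujsxl] add [rzxid,baml] -> 8 lines: nxlxi ukyl rzxid baml huuks raga szz rkx
Hunk 3: at line 3 remove [huuks] add [esa,mume] -> 9 lines: nxlxi ukyl rzxid baml esa mume raga szz rkx
Hunk 4: at line 2 remove [baml,esa,mume] add [jrb,pvp] -> 8 lines: nxlxi ukyl rzxid jrb pvp raga szz rkx
Hunk 5: at line 4 remove [raga] add [bsb] -> 8 lines: nxlxi ukyl rzxid jrb pvp bsb szz rkx
Final line count: 8

Answer: 8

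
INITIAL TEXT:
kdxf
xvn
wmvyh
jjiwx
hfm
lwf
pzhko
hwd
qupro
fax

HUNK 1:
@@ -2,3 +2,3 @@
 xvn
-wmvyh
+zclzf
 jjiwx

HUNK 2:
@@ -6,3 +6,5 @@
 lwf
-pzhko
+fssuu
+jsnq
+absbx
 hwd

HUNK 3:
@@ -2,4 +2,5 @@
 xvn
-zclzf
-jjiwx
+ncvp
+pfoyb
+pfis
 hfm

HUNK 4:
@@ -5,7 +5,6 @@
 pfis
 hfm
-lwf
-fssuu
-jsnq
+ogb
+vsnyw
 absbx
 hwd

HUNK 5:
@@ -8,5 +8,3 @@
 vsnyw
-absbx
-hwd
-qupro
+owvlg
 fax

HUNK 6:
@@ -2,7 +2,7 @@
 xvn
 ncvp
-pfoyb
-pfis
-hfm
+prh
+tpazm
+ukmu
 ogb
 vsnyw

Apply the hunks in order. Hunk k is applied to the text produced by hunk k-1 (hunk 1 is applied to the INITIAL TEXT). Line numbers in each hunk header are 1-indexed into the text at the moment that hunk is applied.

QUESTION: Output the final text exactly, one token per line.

Hunk 1: at line 2 remove [wmvyh] add [zclzf] -> 10 lines: kdxf xvn zclzf jjiwx hfm lwf pzhko hwd qupro fax
Hunk 2: at line 6 remove [pzhko] add [fssuu,jsnq,absbx] -> 12 lines: kdxf xvn zclzf jjiwx hfm lwf fssuu jsnq absbx hwd qupro fax
Hunk 3: at line 2 remove [zclzf,jjiwx] add [ncvp,pfoyb,pfis] -> 13 lines: kdxf xvn ncvp pfoyb pfis hfm lwf fssuu jsnq absbx hwd qupro fax
Hunk 4: at line 5 remove [lwf,fssuu,jsnq] add [ogb,vsnyw] -> 12 lines: kdxf xvn ncvp pfoyb pfis hfm ogb vsnyw absbx hwd qupro fax
Hunk 5: at line 8 remove [absbx,hwd,qupro] add [owvlg] -> 10 lines: kdxf xvn ncvp pfoyb pfis hfm ogb vsnyw owvlg fax
Hunk 6: at line 2 remove [pfoyb,pfis,hfm] add [prh,tpazm,ukmu] -> 10 lines: kdxf xvn ncvp prh tpazm ukmu ogb vsnyw owvlg fax

Answer: kdxf
xvn
ncvp
prh
tpazm
ukmu
ogb
vsnyw
owvlg
fax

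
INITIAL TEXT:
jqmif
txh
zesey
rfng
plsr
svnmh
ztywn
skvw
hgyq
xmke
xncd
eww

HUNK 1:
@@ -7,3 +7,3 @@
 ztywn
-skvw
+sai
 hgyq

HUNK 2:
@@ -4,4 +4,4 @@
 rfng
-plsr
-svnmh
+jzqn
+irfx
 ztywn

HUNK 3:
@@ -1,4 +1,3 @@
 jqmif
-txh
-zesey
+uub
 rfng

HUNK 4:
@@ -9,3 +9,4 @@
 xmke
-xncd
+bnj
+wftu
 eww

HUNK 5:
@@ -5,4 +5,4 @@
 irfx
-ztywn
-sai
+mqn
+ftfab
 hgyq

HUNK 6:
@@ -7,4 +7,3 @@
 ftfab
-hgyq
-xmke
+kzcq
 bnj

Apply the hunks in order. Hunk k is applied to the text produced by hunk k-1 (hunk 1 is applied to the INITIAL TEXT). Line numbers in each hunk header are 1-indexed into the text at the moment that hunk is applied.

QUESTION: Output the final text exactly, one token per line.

Hunk 1: at line 7 remove [skvw] add [sai] -> 12 lines: jqmif txh zesey rfng plsr svnmh ztywn sai hgyq xmke xncd eww
Hunk 2: at line 4 remove [plsr,svnmh] add [jzqn,irfx] -> 12 lines: jqmif txh zesey rfng jzqn irfx ztywn sai hgyq xmke xncd eww
Hunk 3: at line 1 remove [txh,zesey] add [uub] -> 11 lines: jqmif uub rfng jzqn irfx ztywn sai hgyq xmke xncd eww
Hunk 4: at line 9 remove [xncd] add [bnj,wftu] -> 12 lines: jqmif uub rfng jzqn irfx ztywn sai hgyq xmke bnj wftu eww
Hunk 5: at line 5 remove [ztywn,sai] add [mqn,ftfab] -> 12 lines: jqmif uub rfng jzqn irfx mqn ftfab hgyq xmke bnj wftu eww
Hunk 6: at line 7 remove [hgyq,xmke] add [kzcq] -> 11 lines: jqmif uub rfng jzqn irfx mqn ftfab kzcq bnj wftu eww

Answer: jqmif
uub
rfng
jzqn
irfx
mqn
ftfab
kzcq
bnj
wftu
eww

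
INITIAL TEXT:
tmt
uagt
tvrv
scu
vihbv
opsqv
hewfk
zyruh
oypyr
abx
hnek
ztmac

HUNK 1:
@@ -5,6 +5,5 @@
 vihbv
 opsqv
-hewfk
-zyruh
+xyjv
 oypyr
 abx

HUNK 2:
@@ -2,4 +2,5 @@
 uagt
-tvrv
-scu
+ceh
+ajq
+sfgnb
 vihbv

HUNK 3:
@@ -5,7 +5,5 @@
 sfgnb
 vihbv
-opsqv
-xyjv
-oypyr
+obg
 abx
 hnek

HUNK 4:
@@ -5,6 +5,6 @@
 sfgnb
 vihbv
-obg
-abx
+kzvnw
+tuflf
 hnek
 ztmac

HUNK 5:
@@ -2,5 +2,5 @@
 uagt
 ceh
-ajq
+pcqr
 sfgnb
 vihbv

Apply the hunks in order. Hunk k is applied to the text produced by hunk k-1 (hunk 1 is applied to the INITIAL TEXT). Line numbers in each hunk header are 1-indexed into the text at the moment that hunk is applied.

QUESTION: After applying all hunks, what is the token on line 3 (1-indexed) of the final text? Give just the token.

Hunk 1: at line 5 remove [hewfk,zyruh] add [xyjv] -> 11 lines: tmt uagt tvrv scu vihbv opsqv xyjv oypyr abx hnek ztmac
Hunk 2: at line 2 remove [tvrv,scu] add [ceh,ajq,sfgnb] -> 12 lines: tmt uagt ceh ajq sfgnb vihbv opsqv xyjv oypyr abx hnek ztmac
Hunk 3: at line 5 remove [opsqv,xyjv,oypyr] add [obg] -> 10 lines: tmt uagt ceh ajq sfgnb vihbv obg abx hnek ztmac
Hunk 4: at line 5 remove [obg,abx] add [kzvnw,tuflf] -> 10 lines: tmt uagt ceh ajq sfgnb vihbv kzvnw tuflf hnek ztmac
Hunk 5: at line 2 remove [ajq] add [pcqr] -> 10 lines: tmt uagt ceh pcqr sfgnb vihbv kzvnw tuflf hnek ztmac
Final line 3: ceh

Answer: ceh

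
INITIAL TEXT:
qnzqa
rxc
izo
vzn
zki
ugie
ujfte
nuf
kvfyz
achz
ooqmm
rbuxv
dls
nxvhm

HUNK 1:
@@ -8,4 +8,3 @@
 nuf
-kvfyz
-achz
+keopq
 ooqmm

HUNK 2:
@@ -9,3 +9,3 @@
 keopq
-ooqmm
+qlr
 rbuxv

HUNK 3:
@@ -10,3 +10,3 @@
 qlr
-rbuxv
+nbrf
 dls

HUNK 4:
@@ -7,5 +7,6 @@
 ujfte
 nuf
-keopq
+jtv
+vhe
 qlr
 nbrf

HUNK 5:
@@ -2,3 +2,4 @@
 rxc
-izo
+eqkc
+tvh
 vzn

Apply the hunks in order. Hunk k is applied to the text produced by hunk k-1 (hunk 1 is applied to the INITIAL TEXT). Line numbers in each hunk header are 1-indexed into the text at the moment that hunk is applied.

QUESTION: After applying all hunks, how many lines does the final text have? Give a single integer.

Answer: 15

Derivation:
Hunk 1: at line 8 remove [kvfyz,achz] add [keopq] -> 13 lines: qnzqa rxc izo vzn zki ugie ujfte nuf keopq ooqmm rbuxv dls nxvhm
Hunk 2: at line 9 remove [ooqmm] add [qlr] -> 13 lines: qnzqa rxc izo vzn zki ugie ujfte nuf keopq qlr rbuxv dls nxvhm
Hunk 3: at line 10 remove [rbuxv] add [nbrf] -> 13 lines: qnzqa rxc izo vzn zki ugie ujfte nuf keopq qlr nbrf dls nxvhm
Hunk 4: at line 7 remove [keopq] add [jtv,vhe] -> 14 lines: qnzqa rxc izo vzn zki ugie ujfte nuf jtv vhe qlr nbrf dls nxvhm
Hunk 5: at line 2 remove [izo] add [eqkc,tvh] -> 15 lines: qnzqa rxc eqkc tvh vzn zki ugie ujfte nuf jtv vhe qlr nbrf dls nxvhm
Final line count: 15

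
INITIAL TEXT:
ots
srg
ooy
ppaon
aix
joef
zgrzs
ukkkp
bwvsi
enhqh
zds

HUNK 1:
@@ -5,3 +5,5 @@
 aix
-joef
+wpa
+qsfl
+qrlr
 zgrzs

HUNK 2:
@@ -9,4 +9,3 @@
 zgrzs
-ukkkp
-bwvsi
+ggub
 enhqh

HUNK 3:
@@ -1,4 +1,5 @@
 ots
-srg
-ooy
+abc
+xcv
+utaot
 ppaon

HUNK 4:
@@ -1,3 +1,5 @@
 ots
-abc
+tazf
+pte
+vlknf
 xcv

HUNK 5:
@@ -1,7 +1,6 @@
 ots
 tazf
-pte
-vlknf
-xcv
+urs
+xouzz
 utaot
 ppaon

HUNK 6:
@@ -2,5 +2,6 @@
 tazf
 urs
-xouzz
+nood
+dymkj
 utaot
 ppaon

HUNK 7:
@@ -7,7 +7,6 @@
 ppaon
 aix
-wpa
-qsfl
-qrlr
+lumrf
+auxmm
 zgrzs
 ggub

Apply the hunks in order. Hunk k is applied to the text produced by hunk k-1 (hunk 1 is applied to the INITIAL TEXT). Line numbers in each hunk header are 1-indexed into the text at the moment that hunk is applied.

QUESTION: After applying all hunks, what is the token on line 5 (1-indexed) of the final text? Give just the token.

Hunk 1: at line 5 remove [joef] add [wpa,qsfl,qrlr] -> 13 lines: ots srg ooy ppaon aix wpa qsfl qrlr zgrzs ukkkp bwvsi enhqh zds
Hunk 2: at line 9 remove [ukkkp,bwvsi] add [ggub] -> 12 lines: ots srg ooy ppaon aix wpa qsfl qrlr zgrzs ggub enhqh zds
Hunk 3: at line 1 remove [srg,ooy] add [abc,xcv,utaot] -> 13 lines: ots abc xcv utaot ppaon aix wpa qsfl qrlr zgrzs ggub enhqh zds
Hunk 4: at line 1 remove [abc] add [tazf,pte,vlknf] -> 15 lines: ots tazf pte vlknf xcv utaot ppaon aix wpa qsfl qrlr zgrzs ggub enhqh zds
Hunk 5: at line 1 remove [pte,vlknf,xcv] add [urs,xouzz] -> 14 lines: ots tazf urs xouzz utaot ppaon aix wpa qsfl qrlr zgrzs ggub enhqh zds
Hunk 6: at line 2 remove [xouzz] add [nood,dymkj] -> 15 lines: ots tazf urs nood dymkj utaot ppaon aix wpa qsfl qrlr zgrzs ggub enhqh zds
Hunk 7: at line 7 remove [wpa,qsfl,qrlr] add [lumrf,auxmm] -> 14 lines: ots tazf urs nood dymkj utaot ppaon aix lumrf auxmm zgrzs ggub enhqh zds
Final line 5: dymkj

Answer: dymkj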